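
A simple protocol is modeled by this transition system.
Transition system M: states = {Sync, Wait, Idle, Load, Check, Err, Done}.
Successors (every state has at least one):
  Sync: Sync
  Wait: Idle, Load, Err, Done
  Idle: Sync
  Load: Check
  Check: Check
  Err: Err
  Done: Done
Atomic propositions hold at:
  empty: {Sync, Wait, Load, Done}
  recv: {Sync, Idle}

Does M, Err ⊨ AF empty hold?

No

AF empty: least fixpoint, start Z0 = {Sync, Wait, Load, Done}, add states with every successor in Z. Z1 = {Sync, Wait, Idle, Load, Done}; fixed.
Sat(AF empty) = {Sync, Wait, Idle, Load, Done}
Err ∉ Sat(AF empty) = {Sync, Wait, Idle, Load, Done}, so the formula does not hold at Err.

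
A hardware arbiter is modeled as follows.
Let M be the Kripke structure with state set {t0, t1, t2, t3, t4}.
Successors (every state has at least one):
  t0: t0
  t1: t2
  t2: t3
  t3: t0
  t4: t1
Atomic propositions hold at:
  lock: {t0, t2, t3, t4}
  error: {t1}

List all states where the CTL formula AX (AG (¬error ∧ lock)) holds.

Sat(¬error) = {t0, t2, t3, t4}
Sat(¬error ∧ lock) = {t0, t2, t3, t4}
AG (¬error ∧ lock): greatest fixpoint, start Z0 = {t0, t2, t3, t4}, keep only states in Sat with every successor in Z. Z1 = {t0, t2, t3}; fixed.
Sat(AG (¬error ∧ lock)) = {t0, t2, t3}
Sat(AX (AG (¬error ∧ lock))) = {s : every successor in {t0, t2, t3}} = {t0, t1, t2, t3}

{t0, t1, t2, t3}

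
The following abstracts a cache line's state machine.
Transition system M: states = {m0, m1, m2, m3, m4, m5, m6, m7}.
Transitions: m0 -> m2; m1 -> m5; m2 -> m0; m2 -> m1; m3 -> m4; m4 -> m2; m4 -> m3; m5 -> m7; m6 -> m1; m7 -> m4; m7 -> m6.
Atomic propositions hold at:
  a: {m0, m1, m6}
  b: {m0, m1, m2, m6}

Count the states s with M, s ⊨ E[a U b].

E[a U b]: least fixpoint, start Z0 = Sat(b) = {m0, m1, m2, m6}, add states in Sat(a) with some successor in Z. Already a fixed point.
Sat(E[a U b]) = {m0, m1, m2, m6}
|Sat(E[a U b])| = |{m0, m1, m2, m6}| = 4.

4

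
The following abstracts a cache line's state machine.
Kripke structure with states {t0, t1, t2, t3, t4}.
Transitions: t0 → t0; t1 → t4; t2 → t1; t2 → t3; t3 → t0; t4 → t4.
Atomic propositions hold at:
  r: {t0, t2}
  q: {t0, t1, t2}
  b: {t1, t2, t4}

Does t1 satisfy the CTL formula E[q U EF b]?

Yes

EF b: least fixpoint, start Z0 = {t1, t2, t4}, add states with some successor in Z. Already a fixed point.
Sat(EF b) = {t1, t2, t4}
E[q U EF b]: least fixpoint, start Z0 = Sat(EF b) = {t1, t2, t4}, add states in Sat(q) with some successor in Z. Already a fixed point.
Sat(E[q U EF b]) = {t1, t2, t4}
t1 ∈ Sat(E[q U EF b]) = {t1, t2, t4}, so the formula holds at t1.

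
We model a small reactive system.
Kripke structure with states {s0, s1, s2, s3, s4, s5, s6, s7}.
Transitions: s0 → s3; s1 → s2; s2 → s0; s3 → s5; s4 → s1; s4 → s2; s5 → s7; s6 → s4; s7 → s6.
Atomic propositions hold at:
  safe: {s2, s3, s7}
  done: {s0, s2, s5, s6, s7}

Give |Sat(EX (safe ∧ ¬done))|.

1

Sat(¬done) = {s1, s3, s4}
Sat(safe ∧ ¬done) = {s3}
Sat(EX (safe ∧ ¬done)) = {s : some successor in {s3}} = {s0}
|Sat(EX (safe ∧ ¬done))| = |{s0}| = 1.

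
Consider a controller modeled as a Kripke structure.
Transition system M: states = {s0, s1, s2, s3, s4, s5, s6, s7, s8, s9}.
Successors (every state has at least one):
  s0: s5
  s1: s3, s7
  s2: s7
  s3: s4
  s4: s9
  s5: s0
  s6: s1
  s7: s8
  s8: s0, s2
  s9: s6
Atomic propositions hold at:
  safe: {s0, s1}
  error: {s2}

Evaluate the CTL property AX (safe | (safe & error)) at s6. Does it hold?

Yes

Sat(safe & error) = ∅
Sat(safe | (safe & error)) = {s0, s1}
Sat(AX (safe | (safe & error))) = {s : every successor in {s0, s1}} = {s5, s6}
s6 ∈ Sat(AX (safe | (safe & error))) = {s5, s6}, so the formula holds at s6.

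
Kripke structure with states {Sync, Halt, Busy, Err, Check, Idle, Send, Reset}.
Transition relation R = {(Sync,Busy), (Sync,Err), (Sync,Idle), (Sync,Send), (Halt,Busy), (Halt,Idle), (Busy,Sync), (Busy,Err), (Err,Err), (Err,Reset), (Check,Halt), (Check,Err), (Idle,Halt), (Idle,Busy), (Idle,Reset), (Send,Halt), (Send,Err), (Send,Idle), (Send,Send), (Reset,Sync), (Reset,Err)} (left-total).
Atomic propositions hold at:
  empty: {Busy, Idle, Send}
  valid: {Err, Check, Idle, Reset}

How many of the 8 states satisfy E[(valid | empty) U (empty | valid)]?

Sat(valid | empty) = {Busy, Err, Check, Idle, Send, Reset}
Sat(empty | valid) = {Busy, Err, Check, Idle, Send, Reset}
E[(valid | empty) U (empty | valid)]: least fixpoint, start Z0 = Sat((empty | valid)) = {Busy, Err, Check, Idle, Send, Reset}, add states in Sat(valid | empty) with some successor in Z. Already a fixed point.
Sat(E[(valid | empty) U (empty | valid)]) = {Busy, Err, Check, Idle, Send, Reset}
|Sat(E[(valid | empty) U (empty | valid)])| = |{Busy, Err, Check, Idle, Send, Reset}| = 6.

6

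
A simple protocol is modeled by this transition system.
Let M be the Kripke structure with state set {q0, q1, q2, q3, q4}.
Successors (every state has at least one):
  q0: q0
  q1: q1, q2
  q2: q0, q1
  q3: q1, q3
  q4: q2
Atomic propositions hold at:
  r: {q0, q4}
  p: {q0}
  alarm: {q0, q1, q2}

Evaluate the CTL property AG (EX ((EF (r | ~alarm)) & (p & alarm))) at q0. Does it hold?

Sat(~alarm) = {q3, q4}
Sat(r | ~alarm) = {q0, q3, q4}
EF (r | ~alarm): least fixpoint, start Z0 = {q0, q3, q4}, add states with some successor in Z. Z1 = {q0, q2, q3, q4}; Z2 = {q0, q1, q2, q3, q4}; fixed.
Sat(EF (r | ~alarm)) = {q0, q1, q2, q3, q4}
Sat(p & alarm) = {q0}
Sat((EF (r | ~alarm)) & (p & alarm)) = {q0}
Sat(EX ((EF (r | ~alarm)) & (p & alarm))) = {s : some successor in {q0}} = {q0, q2}
AG (EX ((EF (r | ~alarm)) & (p & alarm))): greatest fixpoint, start Z0 = {q0, q2}, keep only states in Sat with every successor in Z. Z1 = {q0}; fixed.
Sat(AG (EX ((EF (r | ~alarm)) & (p & alarm)))) = {q0}
q0 ∈ Sat(AG (EX ((EF (r | ~alarm)) & (p & alarm)))) = {q0}, so the formula holds at q0.

Yes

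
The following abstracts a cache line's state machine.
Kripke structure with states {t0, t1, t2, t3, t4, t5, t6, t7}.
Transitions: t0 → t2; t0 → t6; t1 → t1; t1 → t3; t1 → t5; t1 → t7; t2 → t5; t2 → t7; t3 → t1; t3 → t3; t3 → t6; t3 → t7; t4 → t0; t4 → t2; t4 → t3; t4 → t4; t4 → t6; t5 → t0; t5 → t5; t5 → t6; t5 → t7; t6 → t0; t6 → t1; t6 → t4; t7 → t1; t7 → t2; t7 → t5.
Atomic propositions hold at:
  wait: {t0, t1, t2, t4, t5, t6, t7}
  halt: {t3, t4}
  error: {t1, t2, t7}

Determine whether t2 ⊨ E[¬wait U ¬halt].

Sat(¬wait) = {t3}
Sat(¬halt) = {t0, t1, t2, t5, t6, t7}
E[¬wait U ¬halt]: least fixpoint, start Z0 = Sat(¬halt) = {t0, t1, t2, t5, t6, t7}, add states in Sat(¬wait) with some successor in Z. Z1 = {t0, t1, t2, t3, t5, t6, t7}; fixed.
Sat(E[¬wait U ¬halt]) = {t0, t1, t2, t3, t5, t6, t7}
t2 ∈ Sat(E[¬wait U ¬halt]) = {t0, t1, t2, t3, t5, t6, t7}, so the formula holds at t2.

Yes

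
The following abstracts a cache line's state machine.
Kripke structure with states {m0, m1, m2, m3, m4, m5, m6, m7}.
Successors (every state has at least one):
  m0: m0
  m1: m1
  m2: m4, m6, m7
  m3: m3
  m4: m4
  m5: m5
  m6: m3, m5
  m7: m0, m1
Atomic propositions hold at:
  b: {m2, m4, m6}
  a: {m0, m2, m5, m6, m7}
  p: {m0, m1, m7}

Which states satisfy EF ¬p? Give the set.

Sat(¬p) = {m2, m3, m4, m5, m6}
EF ¬p: least fixpoint, start Z0 = {m2, m3, m4, m5, m6}, add states with some successor in Z. Already a fixed point.
Sat(EF ¬p) = {m2, m3, m4, m5, m6}

{m2, m3, m4, m5, m6}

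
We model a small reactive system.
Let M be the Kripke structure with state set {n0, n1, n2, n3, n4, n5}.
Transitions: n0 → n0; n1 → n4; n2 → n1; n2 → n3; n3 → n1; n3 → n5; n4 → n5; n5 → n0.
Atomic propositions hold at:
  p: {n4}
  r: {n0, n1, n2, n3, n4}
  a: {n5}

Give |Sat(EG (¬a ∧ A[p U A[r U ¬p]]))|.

Sat(¬a) = {n0, n1, n2, n3, n4}
Sat(¬p) = {n0, n1, n2, n3, n5}
A[r U ¬p]: least fixpoint, start Z0 = Sat(¬p) = {n0, n1, n2, n3, n5}, add states in Sat(r) with every successor in Z. Z1 = {n0, n1, n2, n3, n4, n5}; fixed.
Sat(A[r U ¬p]) = {n0, n1, n2, n3, n4, n5}
A[p U A[r U ¬p]]: least fixpoint, start Z0 = Sat(A[r U ¬p]) = {n0, n1, n2, n3, n4, n5}, add states in Sat(p) with every successor in Z. Already a fixed point.
Sat(A[p U A[r U ¬p]]) = {n0, n1, n2, n3, n4, n5}
Sat(¬a ∧ A[p U A[r U ¬p]]) = {n0, n1, n2, n3, n4}
EG (¬a ∧ A[p U A[r U ¬p]]): greatest fixpoint, start Z0 = {n0, n1, n2, n3, n4}, keep only states in Sat with some successor in Z. Z1 = {n0, n1, n2, n3}; Z2 = {n0, n2, n3}; Z3 = {n0, n2}; Z4 = {n0}; fixed.
Sat(EG (¬a ∧ A[p U A[r U ¬p]])) = {n0}
|Sat(EG (¬a ∧ A[p U A[r U ¬p]]))| = |{n0}| = 1.

1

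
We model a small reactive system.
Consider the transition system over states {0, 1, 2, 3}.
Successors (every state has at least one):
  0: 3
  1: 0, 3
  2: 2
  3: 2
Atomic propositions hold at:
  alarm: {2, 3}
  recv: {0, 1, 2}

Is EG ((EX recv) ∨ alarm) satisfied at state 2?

Sat(EX recv) = {s : some successor in {0, 1, 2}} = {1, 2, 3}
Sat((EX recv) ∨ alarm) = {1, 2, 3}
EG ((EX recv) ∨ alarm): greatest fixpoint, start Z0 = {1, 2, 3}, keep only states in Sat with some successor in Z. Already a fixed point.
Sat(EG ((EX recv) ∨ alarm)) = {1, 2, 3}
2 ∈ Sat(EG ((EX recv) ∨ alarm)) = {1, 2, 3}, so the formula holds at 2.

Yes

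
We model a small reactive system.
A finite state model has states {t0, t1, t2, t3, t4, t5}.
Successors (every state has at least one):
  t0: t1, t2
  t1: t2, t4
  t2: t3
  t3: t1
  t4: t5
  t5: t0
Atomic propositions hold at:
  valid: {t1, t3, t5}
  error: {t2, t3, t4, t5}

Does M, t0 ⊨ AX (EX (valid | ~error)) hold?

No

Sat(~error) = {t0, t1}
Sat(valid | ~error) = {t0, t1, t3, t5}
Sat(EX (valid | ~error)) = {s : some successor in {t0, t1, t3, t5}} = {t0, t2, t3, t4, t5}
Sat(AX (EX (valid | ~error))) = {s : every successor in {t0, t2, t3, t4, t5}} = {t1, t2, t4, t5}
t0 ∉ Sat(AX (EX (valid | ~error))) = {t1, t2, t4, t5}, so the formula does not hold at t0.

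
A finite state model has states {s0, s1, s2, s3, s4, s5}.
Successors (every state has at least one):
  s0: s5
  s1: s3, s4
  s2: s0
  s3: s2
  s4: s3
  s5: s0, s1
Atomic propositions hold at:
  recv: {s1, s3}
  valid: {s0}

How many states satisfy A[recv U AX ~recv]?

3

Sat(~recv) = {s0, s2, s4, s5}
Sat(AX ~recv) = {s : every successor in {s0, s2, s4, s5}} = {s0, s2, s3}
A[recv U AX ~recv]: least fixpoint, start Z0 = Sat(AX ~recv) = {s0, s2, s3}, add states in Sat(recv) with every successor in Z. Already a fixed point.
Sat(A[recv U AX ~recv]) = {s0, s2, s3}
|Sat(A[recv U AX ~recv])| = |{s0, s2, s3}| = 3.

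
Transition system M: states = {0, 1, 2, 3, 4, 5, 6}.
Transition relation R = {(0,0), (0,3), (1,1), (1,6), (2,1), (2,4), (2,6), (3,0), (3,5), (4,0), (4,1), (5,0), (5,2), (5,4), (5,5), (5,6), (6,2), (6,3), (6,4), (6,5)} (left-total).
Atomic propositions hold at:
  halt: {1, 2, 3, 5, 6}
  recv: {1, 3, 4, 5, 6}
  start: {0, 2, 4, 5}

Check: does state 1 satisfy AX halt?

Sat(AX halt) = {s : every successor in {1, 2, 3, 5, 6}} = {1}
1 ∈ Sat(AX halt) = {1}, so the formula holds at 1.

Yes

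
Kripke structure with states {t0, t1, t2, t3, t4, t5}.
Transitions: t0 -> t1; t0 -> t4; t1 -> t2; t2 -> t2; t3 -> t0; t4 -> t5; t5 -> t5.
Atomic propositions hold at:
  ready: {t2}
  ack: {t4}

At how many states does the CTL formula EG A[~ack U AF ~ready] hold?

4

Sat(~ack) = {t0, t1, t2, t3, t5}
Sat(~ready) = {t0, t1, t3, t4, t5}
AF ~ready: least fixpoint, start Z0 = {t0, t1, t3, t4, t5}, add states with every successor in Z. Already a fixed point.
Sat(AF ~ready) = {t0, t1, t3, t4, t5}
A[~ack U AF ~ready]: least fixpoint, start Z0 = Sat(AF ~ready) = {t0, t1, t3, t4, t5}, add states in Sat(~ack) with every successor in Z. Already a fixed point.
Sat(A[~ack U AF ~ready]) = {t0, t1, t3, t4, t5}
EG A[~ack U AF ~ready]: greatest fixpoint, start Z0 = {t0, t1, t3, t4, t5}, keep only states in Sat with some successor in Z. Z1 = {t0, t3, t4, t5}; fixed.
Sat(EG A[~ack U AF ~ready]) = {t0, t3, t4, t5}
|Sat(EG A[~ack U AF ~ready])| = |{t0, t3, t4, t5}| = 4.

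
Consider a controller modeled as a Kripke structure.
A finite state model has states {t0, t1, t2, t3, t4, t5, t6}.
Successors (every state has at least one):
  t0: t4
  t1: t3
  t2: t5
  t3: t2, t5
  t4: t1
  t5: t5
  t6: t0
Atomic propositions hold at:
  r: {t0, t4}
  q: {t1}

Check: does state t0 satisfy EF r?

EF r: least fixpoint, start Z0 = {t0, t4}, add states with some successor in Z. Z1 = {t0, t4, t6}; fixed.
Sat(EF r) = {t0, t4, t6}
t0 ∈ Sat(EF r) = {t0, t4, t6}, so the formula holds at t0.

Yes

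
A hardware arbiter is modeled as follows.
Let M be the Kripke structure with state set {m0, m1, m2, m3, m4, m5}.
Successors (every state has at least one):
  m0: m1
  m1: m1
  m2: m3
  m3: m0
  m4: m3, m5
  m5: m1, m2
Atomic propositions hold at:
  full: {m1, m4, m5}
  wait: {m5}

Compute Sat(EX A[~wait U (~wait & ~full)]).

{m2, m3, m4, m5}

Sat(~wait) = {m0, m1, m2, m3, m4}
Sat(~full) = {m0, m2, m3}
Sat(~wait & ~full) = {m0, m2, m3}
A[~wait U (~wait & ~full)]: least fixpoint, start Z0 = Sat((~wait & ~full)) = {m0, m2, m3}, add states in Sat(~wait) with every successor in Z. Already a fixed point.
Sat(A[~wait U (~wait & ~full)]) = {m0, m2, m3}
Sat(EX A[~wait U (~wait & ~full)]) = {s : some successor in {m0, m2, m3}} = {m2, m3, m4, m5}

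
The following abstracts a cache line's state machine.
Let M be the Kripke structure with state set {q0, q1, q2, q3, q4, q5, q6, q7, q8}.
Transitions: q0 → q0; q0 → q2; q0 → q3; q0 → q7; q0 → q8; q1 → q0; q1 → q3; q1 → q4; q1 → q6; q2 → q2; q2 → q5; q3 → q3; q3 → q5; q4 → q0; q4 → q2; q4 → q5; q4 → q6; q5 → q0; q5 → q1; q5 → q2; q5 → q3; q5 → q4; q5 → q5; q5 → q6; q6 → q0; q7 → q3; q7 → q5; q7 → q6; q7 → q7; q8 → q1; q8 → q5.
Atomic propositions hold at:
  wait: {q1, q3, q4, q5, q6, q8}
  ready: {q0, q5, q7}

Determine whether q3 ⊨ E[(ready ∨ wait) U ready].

Sat(ready ∨ wait) = {q0, q1, q3, q4, q5, q6, q7, q8}
E[(ready ∨ wait) U ready]: least fixpoint, start Z0 = Sat(ready) = {q0, q5, q7}, add states in Sat(ready ∨ wait) with some successor in Z. Z1 = {q0, q1, q3, q4, q5, q6, q7, q8}; fixed.
Sat(E[(ready ∨ wait) U ready]) = {q0, q1, q3, q4, q5, q6, q7, q8}
q3 ∈ Sat(E[(ready ∨ wait) U ready]) = {q0, q1, q3, q4, q5, q6, q7, q8}, so the formula holds at q3.

Yes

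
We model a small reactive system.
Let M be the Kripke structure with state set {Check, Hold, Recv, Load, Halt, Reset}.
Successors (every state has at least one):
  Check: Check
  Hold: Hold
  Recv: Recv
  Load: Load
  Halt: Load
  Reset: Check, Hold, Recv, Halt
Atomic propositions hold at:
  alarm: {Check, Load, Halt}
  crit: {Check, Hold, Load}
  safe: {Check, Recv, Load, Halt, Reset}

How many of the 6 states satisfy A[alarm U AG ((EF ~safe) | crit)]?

Sat(~safe) = {Hold}
EF ~safe: least fixpoint, start Z0 = {Hold}, add states with some successor in Z. Z1 = {Hold, Reset}; fixed.
Sat(EF ~safe) = {Hold, Reset}
Sat((EF ~safe) | crit) = {Check, Hold, Load, Reset}
AG ((EF ~safe) | crit): greatest fixpoint, start Z0 = {Check, Hold, Load, Reset}, keep only states in Sat with every successor in Z. Z1 = {Check, Hold, Load}; fixed.
Sat(AG ((EF ~safe) | crit)) = {Check, Hold, Load}
A[alarm U AG ((EF ~safe) | crit)]: least fixpoint, start Z0 = Sat(AG ((EF ~safe) | crit)) = {Check, Hold, Load}, add states in Sat(alarm) with every successor in Z. Z1 = {Check, Hold, Load, Halt}; fixed.
Sat(A[alarm U AG ((EF ~safe) | crit)]) = {Check, Hold, Load, Halt}
|Sat(A[alarm U AG ((EF ~safe) | crit)])| = |{Check, Hold, Load, Halt}| = 4.

4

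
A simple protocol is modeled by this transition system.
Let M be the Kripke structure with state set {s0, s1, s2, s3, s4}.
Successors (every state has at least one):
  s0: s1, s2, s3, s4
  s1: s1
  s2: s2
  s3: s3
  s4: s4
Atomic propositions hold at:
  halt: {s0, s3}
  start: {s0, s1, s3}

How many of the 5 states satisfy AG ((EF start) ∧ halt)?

EF start: least fixpoint, start Z0 = {s0, s1, s3}, add states with some successor in Z. Already a fixed point.
Sat(EF start) = {s0, s1, s3}
Sat((EF start) ∧ halt) = {s0, s3}
AG ((EF start) ∧ halt): greatest fixpoint, start Z0 = {s0, s3}, keep only states in Sat with every successor in Z. Z1 = {s3}; fixed.
Sat(AG ((EF start) ∧ halt)) = {s3}
|Sat(AG ((EF start) ∧ halt))| = |{s3}| = 1.

1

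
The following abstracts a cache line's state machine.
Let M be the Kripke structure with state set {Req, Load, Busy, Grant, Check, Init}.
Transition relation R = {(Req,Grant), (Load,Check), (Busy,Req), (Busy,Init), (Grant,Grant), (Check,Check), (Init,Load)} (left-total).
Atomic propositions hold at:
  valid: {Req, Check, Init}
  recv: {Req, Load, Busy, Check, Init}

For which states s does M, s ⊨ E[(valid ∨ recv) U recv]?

Sat(valid ∨ recv) = {Req, Load, Busy, Check, Init}
E[(valid ∨ recv) U recv]: least fixpoint, start Z0 = Sat(recv) = {Req, Load, Busy, Check, Init}, add states in Sat(valid ∨ recv) with some successor in Z. Already a fixed point.
Sat(E[(valid ∨ recv) U recv]) = {Req, Load, Busy, Check, Init}

{Req, Load, Busy, Check, Init}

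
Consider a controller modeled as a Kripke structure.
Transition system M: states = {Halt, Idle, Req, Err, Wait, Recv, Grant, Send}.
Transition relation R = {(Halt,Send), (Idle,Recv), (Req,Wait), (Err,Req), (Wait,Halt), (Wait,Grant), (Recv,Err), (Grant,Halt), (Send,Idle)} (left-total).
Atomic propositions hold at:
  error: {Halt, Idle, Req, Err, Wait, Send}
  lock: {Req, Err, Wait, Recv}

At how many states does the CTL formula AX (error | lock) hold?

Sat(error | lock) = {Halt, Idle, Req, Err, Wait, Recv, Send}
Sat(AX (error | lock)) = {s : every successor in {Halt, Idle, Req, Err, Wait, Recv, Send}} = {Halt, Idle, Req, Err, Recv, Grant, Send}
|Sat(AX (error | lock))| = |{Halt, Idle, Req, Err, Recv, Grant, Send}| = 7.

7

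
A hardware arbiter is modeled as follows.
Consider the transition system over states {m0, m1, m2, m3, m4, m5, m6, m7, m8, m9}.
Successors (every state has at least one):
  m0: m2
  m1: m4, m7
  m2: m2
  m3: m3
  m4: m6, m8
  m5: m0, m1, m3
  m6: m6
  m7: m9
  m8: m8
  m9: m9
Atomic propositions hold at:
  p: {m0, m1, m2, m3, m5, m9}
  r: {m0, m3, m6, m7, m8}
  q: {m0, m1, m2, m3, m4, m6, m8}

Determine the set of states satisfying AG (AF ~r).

Sat(~r) = {m1, m2, m4, m5, m9}
AF ~r: least fixpoint, start Z0 = {m1, m2, m4, m5, m9}, add states with every successor in Z. Z1 = {m0, m1, m2, m4, m5, m7, m9}; fixed.
Sat(AF ~r) = {m0, m1, m2, m4, m5, m7, m9}
AG (AF ~r): greatest fixpoint, start Z0 = {m0, m1, m2, m4, m5, m7, m9}, keep only states in Sat with every successor in Z. Z1 = {m0, m1, m2, m7, m9}; Z2 = {m0, m2, m7, m9}; fixed.
Sat(AG (AF ~r)) = {m0, m2, m7, m9}

{m0, m2, m7, m9}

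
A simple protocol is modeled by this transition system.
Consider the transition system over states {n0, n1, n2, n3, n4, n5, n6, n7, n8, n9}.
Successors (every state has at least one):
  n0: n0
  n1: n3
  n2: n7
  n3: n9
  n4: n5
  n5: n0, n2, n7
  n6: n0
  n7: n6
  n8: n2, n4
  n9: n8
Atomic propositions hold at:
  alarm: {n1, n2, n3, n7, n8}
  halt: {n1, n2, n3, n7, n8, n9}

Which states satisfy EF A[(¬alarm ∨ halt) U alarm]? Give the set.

{n1, n2, n3, n4, n5, n7, n8, n9}

Sat(¬alarm) = {n0, n4, n5, n6, n9}
Sat(¬alarm ∨ halt) = {n0, n1, n2, n3, n4, n5, n6, n7, n8, n9}
A[(¬alarm ∨ halt) U alarm]: least fixpoint, start Z0 = Sat(alarm) = {n1, n2, n3, n7, n8}, add states in Sat(¬alarm ∨ halt) with every successor in Z. Z1 = {n1, n2, n3, n7, n8, n9}; fixed.
Sat(A[(¬alarm ∨ halt) U alarm]) = {n1, n2, n3, n7, n8, n9}
EF A[(¬alarm ∨ halt) U alarm]: least fixpoint, start Z0 = {n1, n2, n3, n7, n8, n9}, add states with some successor in Z. Z1 = {n1, n2, n3, n5, n7, n8, n9}; Z2 = {n1, n2, n3, n4, n5, n7, n8, n9}; fixed.
Sat(EF A[(¬alarm ∨ halt) U alarm]) = {n1, n2, n3, n4, n5, n7, n8, n9}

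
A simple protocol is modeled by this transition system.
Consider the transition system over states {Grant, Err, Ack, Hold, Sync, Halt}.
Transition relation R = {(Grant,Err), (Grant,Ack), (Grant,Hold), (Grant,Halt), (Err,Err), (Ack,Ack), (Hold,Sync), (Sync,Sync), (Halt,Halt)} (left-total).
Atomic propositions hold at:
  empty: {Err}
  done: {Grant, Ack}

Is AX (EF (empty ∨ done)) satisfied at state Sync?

No

Sat(empty ∨ done) = {Grant, Err, Ack}
EF (empty ∨ done): least fixpoint, start Z0 = {Grant, Err, Ack}, add states with some successor in Z. Already a fixed point.
Sat(EF (empty ∨ done)) = {Grant, Err, Ack}
Sat(AX (EF (empty ∨ done))) = {s : every successor in {Grant, Err, Ack}} = {Err, Ack}
Sync ∉ Sat(AX (EF (empty ∨ done))) = {Err, Ack}, so the formula does not hold at Sync.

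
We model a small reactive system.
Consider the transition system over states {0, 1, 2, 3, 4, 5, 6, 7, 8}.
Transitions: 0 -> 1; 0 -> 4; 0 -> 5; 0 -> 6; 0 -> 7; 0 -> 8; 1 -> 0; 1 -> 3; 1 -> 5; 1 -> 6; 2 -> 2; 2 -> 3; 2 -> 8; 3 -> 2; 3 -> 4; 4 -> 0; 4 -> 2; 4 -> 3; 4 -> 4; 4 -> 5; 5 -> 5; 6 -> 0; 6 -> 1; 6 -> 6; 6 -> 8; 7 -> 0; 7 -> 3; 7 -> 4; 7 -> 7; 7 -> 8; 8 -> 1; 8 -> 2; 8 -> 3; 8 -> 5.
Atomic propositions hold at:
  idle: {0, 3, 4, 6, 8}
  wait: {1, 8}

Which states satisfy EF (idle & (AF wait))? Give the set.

{0, 1, 2, 3, 4, 6, 7, 8}

AF wait: least fixpoint, start Z0 = {1, 8}, add states with every successor in Z. Already a fixed point.
Sat(AF wait) = {1, 8}
Sat(idle & (AF wait)) = {8}
EF (idle & (AF wait)): least fixpoint, start Z0 = {8}, add states with some successor in Z. Z1 = {0, 2, 6, 7, 8}; Z2 = {0, 1, 2, 3, 4, 6, 7, 8}; fixed.
Sat(EF (idle & (AF wait))) = {0, 1, 2, 3, 4, 6, 7, 8}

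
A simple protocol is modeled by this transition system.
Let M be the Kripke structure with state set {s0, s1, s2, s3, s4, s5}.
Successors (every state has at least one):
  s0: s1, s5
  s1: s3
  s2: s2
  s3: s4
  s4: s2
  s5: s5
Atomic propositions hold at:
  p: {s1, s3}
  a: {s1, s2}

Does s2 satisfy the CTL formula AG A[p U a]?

A[p U a]: least fixpoint, start Z0 = Sat(a) = {s1, s2}, add states in Sat(p) with every successor in Z. Already a fixed point.
Sat(A[p U a]) = {s1, s2}
AG A[p U a]: greatest fixpoint, start Z0 = {s1, s2}, keep only states in Sat with every successor in Z. Z1 = {s2}; fixed.
Sat(AG A[p U a]) = {s2}
s2 ∈ Sat(AG A[p U a]) = {s2}, so the formula holds at s2.

Yes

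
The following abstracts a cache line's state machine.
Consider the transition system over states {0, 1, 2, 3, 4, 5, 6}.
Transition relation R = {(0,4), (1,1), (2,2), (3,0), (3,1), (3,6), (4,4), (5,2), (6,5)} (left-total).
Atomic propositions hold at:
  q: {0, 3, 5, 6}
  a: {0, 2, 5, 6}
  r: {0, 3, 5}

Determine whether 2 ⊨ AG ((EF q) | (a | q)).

EF q: least fixpoint, start Z0 = {0, 3, 5, 6}, add states with some successor in Z. Already a fixed point.
Sat(EF q) = {0, 3, 5, 6}
Sat(a | q) = {0, 2, 3, 5, 6}
Sat((EF q) | (a | q)) = {0, 2, 3, 5, 6}
AG ((EF q) | (a | q)): greatest fixpoint, start Z0 = {0, 2, 3, 5, 6}, keep only states in Sat with every successor in Z. Z1 = {2, 5, 6}; fixed.
Sat(AG ((EF q) | (a | q))) = {2, 5, 6}
2 ∈ Sat(AG ((EF q) | (a | q))) = {2, 5, 6}, so the formula holds at 2.

Yes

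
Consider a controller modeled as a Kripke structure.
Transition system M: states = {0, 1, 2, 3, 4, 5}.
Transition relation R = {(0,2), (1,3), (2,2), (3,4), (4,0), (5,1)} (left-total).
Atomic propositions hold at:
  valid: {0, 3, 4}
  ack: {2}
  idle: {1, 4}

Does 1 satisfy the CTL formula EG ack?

No

EG ack: greatest fixpoint, start Z0 = {2}, keep only states in Sat with some successor in Z. Already a fixed point.
Sat(EG ack) = {2}
1 ∉ Sat(EG ack) = {2}, so the formula does not hold at 1.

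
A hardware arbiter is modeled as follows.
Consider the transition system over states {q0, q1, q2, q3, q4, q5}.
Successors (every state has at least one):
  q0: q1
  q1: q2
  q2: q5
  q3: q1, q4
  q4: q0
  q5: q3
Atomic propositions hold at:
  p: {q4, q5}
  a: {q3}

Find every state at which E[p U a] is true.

E[p U a]: least fixpoint, start Z0 = Sat(a) = {q3}, add states in Sat(p) with some successor in Z. Z1 = {q3, q5}; fixed.
Sat(E[p U a]) = {q3, q5}

{q3, q5}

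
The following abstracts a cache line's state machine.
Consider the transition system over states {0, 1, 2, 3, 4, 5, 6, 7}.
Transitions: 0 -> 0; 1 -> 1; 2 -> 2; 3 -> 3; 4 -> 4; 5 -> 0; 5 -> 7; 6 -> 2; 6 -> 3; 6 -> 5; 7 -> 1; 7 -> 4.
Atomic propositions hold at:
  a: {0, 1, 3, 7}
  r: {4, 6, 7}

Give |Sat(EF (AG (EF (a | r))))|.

Sat(a | r) = {0, 1, 3, 4, 6, 7}
EF (a | r): least fixpoint, start Z0 = {0, 1, 3, 4, 6, 7}, add states with some successor in Z. Z1 = {0, 1, 3, 4, 5, 6, 7}; fixed.
Sat(EF (a | r)) = {0, 1, 3, 4, 5, 6, 7}
AG (EF (a | r)): greatest fixpoint, start Z0 = {0, 1, 3, 4, 5, 6, 7}, keep only states in Sat with every successor in Z. Z1 = {0, 1, 3, 4, 5, 7}; fixed.
Sat(AG (EF (a | r))) = {0, 1, 3, 4, 5, 7}
EF (AG (EF (a | r))): least fixpoint, start Z0 = {0, 1, 3, 4, 5, 7}, add states with some successor in Z. Z1 = {0, 1, 3, 4, 5, 6, 7}; fixed.
Sat(EF (AG (EF (a | r)))) = {0, 1, 3, 4, 5, 6, 7}
|Sat(EF (AG (EF (a | r))))| = |{0, 1, 3, 4, 5, 6, 7}| = 7.

7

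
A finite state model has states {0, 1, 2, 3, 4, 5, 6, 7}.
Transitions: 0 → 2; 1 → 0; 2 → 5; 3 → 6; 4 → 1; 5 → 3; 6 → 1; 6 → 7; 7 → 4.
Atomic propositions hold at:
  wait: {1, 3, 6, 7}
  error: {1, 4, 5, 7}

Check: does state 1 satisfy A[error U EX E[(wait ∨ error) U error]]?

Sat(wait ∨ error) = {1, 3, 4, 5, 6, 7}
E[(wait ∨ error) U error]: least fixpoint, start Z0 = Sat(error) = {1, 4, 5, 7}, add states in Sat(wait ∨ error) with some successor in Z. Z1 = {1, 4, 5, 6, 7}; Z2 = {1, 3, 4, 5, 6, 7}; fixed.
Sat(E[(wait ∨ error) U error]) = {1, 3, 4, 5, 6, 7}
Sat(EX E[(wait ∨ error) U error]) = {s : some successor in {1, 3, 4, 5, 6, 7}} = {2, 3, 4, 5, 6, 7}
A[error U EX E[(wait ∨ error) U error]]: least fixpoint, start Z0 = Sat(EX E[(wait ∨ error) U error]) = {2, 3, 4, 5, 6, 7}, add states in Sat(error) with every successor in Z. Already a fixed point.
Sat(A[error U EX E[(wait ∨ error) U error]]) = {2, 3, 4, 5, 6, 7}
1 ∉ Sat(A[error U EX E[(wait ∨ error) U error]]) = {2, 3, 4, 5, 6, 7}, so the formula does not hold at 1.

No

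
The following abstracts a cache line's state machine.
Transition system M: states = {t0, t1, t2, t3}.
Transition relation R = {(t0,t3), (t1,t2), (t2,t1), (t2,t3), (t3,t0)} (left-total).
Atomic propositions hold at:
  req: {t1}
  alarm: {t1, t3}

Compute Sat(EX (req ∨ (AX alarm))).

Sat(AX alarm) = {s : every successor in {t1, t3}} = {t0, t2}
Sat(req ∨ (AX alarm)) = {t0, t1, t2}
Sat(EX (req ∨ (AX alarm))) = {s : some successor in {t0, t1, t2}} = {t1, t2, t3}

{t1, t2, t3}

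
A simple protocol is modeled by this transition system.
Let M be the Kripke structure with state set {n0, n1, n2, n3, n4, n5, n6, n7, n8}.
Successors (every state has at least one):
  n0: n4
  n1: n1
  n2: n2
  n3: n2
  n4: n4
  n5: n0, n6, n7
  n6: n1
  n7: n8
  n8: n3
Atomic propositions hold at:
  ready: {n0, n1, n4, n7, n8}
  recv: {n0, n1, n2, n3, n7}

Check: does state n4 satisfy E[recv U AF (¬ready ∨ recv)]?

No

Sat(¬ready) = {n2, n3, n5, n6}
Sat(¬ready ∨ recv) = {n0, n1, n2, n3, n5, n6, n7}
AF (¬ready ∨ recv): least fixpoint, start Z0 = {n0, n1, n2, n3, n5, n6, n7}, add states with every successor in Z. Z1 = {n0, n1, n2, n3, n5, n6, n7, n8}; fixed.
Sat(AF (¬ready ∨ recv)) = {n0, n1, n2, n3, n5, n6, n7, n8}
E[recv U AF (¬ready ∨ recv)]: least fixpoint, start Z0 = Sat(AF (¬ready ∨ recv)) = {n0, n1, n2, n3, n5, n6, n7, n8}, add states in Sat(recv) with some successor in Z. Already a fixed point.
Sat(E[recv U AF (¬ready ∨ recv)]) = {n0, n1, n2, n3, n5, n6, n7, n8}
n4 ∉ Sat(E[recv U AF (¬ready ∨ recv)]) = {n0, n1, n2, n3, n5, n6, n7, n8}, so the formula does not hold at n4.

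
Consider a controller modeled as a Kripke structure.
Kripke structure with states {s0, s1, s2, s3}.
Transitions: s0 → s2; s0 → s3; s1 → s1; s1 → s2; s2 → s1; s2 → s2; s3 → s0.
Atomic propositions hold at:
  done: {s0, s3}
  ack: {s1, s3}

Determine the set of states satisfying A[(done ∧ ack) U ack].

{s1, s3}

Sat(done ∧ ack) = {s3}
A[(done ∧ ack) U ack]: least fixpoint, start Z0 = Sat(ack) = {s1, s3}, add states in Sat(done ∧ ack) with every successor in Z. Already a fixed point.
Sat(A[(done ∧ ack) U ack]) = {s1, s3}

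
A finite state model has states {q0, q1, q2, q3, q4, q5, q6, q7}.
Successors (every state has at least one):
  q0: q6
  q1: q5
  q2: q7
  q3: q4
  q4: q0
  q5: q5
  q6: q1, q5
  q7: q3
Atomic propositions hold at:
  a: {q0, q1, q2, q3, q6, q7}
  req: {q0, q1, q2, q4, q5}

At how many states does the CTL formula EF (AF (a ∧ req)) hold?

Sat(a ∧ req) = {q0, q1, q2}
AF (a ∧ req): least fixpoint, start Z0 = {q0, q1, q2}, add states with every successor in Z. Z1 = {q0, q1, q2, q4}; Z2 = {q0, q1, q2, q3, q4}; Z3 = {q0, q1, q2, q3, q4, q7}; fixed.
Sat(AF (a ∧ req)) = {q0, q1, q2, q3, q4, q7}
EF (AF (a ∧ req)): least fixpoint, start Z0 = {q0, q1, q2, q3, q4, q7}, add states with some successor in Z. Z1 = {q0, q1, q2, q3, q4, q6, q7}; fixed.
Sat(EF (AF (a ∧ req))) = {q0, q1, q2, q3, q4, q6, q7}
|Sat(EF (AF (a ∧ req)))| = |{q0, q1, q2, q3, q4, q6, q7}| = 7.

7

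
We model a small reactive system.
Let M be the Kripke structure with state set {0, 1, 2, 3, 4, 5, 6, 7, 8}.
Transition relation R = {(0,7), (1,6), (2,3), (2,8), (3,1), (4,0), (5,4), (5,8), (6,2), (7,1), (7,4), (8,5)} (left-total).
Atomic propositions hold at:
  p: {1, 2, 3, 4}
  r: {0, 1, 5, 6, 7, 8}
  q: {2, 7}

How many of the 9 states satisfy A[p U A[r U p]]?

A[r U p]: least fixpoint, start Z0 = Sat(p) = {1, 2, 3, 4}, add states in Sat(r) with every successor in Z. Z1 = {1, 2, 3, 4, 6, 7}; Z2 = {0, 1, 2, 3, 4, 6, 7}; fixed.
Sat(A[r U p]) = {0, 1, 2, 3, 4, 6, 7}
A[p U A[r U p]]: least fixpoint, start Z0 = Sat(A[r U p]) = {0, 1, 2, 3, 4, 6, 7}, add states in Sat(p) with every successor in Z. Already a fixed point.
Sat(A[p U A[r U p]]) = {0, 1, 2, 3, 4, 6, 7}
|Sat(A[p U A[r U p]])| = |{0, 1, 2, 3, 4, 6, 7}| = 7.

7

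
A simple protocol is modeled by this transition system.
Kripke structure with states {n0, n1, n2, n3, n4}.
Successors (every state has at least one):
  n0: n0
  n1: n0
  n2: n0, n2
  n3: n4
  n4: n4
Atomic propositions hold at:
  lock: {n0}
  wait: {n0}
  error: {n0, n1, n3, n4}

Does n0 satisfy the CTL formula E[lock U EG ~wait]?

No

Sat(~wait) = {n1, n2, n3, n4}
EG ~wait: greatest fixpoint, start Z0 = {n1, n2, n3, n4}, keep only states in Sat with some successor in Z. Z1 = {n2, n3, n4}; fixed.
Sat(EG ~wait) = {n2, n3, n4}
E[lock U EG ~wait]: least fixpoint, start Z0 = Sat(EG ~wait) = {n2, n3, n4}, add states in Sat(lock) with some successor in Z. Already a fixed point.
Sat(E[lock U EG ~wait]) = {n2, n3, n4}
n0 ∉ Sat(E[lock U EG ~wait]) = {n2, n3, n4}, so the formula does not hold at n0.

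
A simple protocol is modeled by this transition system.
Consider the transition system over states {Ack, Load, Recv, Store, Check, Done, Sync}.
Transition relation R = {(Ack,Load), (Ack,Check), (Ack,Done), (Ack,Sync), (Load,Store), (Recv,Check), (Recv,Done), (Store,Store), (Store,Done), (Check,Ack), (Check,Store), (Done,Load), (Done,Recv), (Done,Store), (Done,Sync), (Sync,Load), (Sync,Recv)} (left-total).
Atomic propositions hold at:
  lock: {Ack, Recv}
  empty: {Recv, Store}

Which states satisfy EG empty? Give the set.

{Store}

EG empty: greatest fixpoint, start Z0 = {Recv, Store}, keep only states in Sat with some successor in Z. Z1 = {Store}; fixed.
Sat(EG empty) = {Store}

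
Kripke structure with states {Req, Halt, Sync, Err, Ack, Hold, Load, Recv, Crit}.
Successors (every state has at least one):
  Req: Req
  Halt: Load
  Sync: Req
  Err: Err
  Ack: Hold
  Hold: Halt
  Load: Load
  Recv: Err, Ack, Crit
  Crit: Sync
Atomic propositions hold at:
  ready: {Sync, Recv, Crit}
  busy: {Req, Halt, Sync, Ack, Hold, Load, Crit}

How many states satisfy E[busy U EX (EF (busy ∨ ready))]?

8

Sat(busy ∨ ready) = {Req, Halt, Sync, Ack, Hold, Load, Recv, Crit}
EF (busy ∨ ready): least fixpoint, start Z0 = {Req, Halt, Sync, Ack, Hold, Load, Recv, Crit}, add states with some successor in Z. Already a fixed point.
Sat(EF (busy ∨ ready)) = {Req, Halt, Sync, Ack, Hold, Load, Recv, Crit}
Sat(EX (EF (busy ∨ ready))) = {s : some successor in {Req, Halt, Sync, Ack, Hold, Load, Recv, Crit}} = {Req, Halt, Sync, Ack, Hold, Load, Recv, Crit}
E[busy U EX (EF (busy ∨ ready))]: least fixpoint, start Z0 = Sat(EX (EF (busy ∨ ready))) = {Req, Halt, Sync, Ack, Hold, Load, Recv, Crit}, add states in Sat(busy) with some successor in Z. Already a fixed point.
Sat(E[busy U EX (EF (busy ∨ ready))]) = {Req, Halt, Sync, Ack, Hold, Load, Recv, Crit}
|Sat(E[busy U EX (EF (busy ∨ ready))])| = |{Req, Halt, Sync, Ack, Hold, Load, Recv, Crit}| = 8.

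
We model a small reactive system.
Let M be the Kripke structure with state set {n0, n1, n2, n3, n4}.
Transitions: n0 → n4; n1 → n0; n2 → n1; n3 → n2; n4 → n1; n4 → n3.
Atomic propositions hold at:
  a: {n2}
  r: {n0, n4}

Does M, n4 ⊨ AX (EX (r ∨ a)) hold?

Yes

Sat(r ∨ a) = {n0, n2, n4}
Sat(EX (r ∨ a)) = {s : some successor in {n0, n2, n4}} = {n0, n1, n3}
Sat(AX (EX (r ∨ a))) = {s : every successor in {n0, n1, n3}} = {n1, n2, n4}
n4 ∈ Sat(AX (EX (r ∨ a))) = {n1, n2, n4}, so the formula holds at n4.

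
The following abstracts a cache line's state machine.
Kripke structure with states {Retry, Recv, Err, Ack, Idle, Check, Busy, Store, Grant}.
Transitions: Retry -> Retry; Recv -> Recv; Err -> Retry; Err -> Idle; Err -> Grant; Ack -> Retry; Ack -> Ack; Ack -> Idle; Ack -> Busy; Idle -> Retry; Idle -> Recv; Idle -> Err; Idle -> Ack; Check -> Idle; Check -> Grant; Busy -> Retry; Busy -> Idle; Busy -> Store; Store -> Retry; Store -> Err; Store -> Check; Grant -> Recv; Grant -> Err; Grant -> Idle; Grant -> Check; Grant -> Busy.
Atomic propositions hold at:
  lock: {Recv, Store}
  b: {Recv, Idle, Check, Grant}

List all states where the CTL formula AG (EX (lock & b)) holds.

Sat(lock & b) = {Recv}
Sat(EX (lock & b)) = {s : some successor in {Recv}} = {Recv, Idle, Grant}
AG (EX (lock & b)): greatest fixpoint, start Z0 = {Recv, Idle, Grant}, keep only states in Sat with every successor in Z. Z1 = {Recv}; fixed.
Sat(AG (EX (lock & b))) = {Recv}

{Recv}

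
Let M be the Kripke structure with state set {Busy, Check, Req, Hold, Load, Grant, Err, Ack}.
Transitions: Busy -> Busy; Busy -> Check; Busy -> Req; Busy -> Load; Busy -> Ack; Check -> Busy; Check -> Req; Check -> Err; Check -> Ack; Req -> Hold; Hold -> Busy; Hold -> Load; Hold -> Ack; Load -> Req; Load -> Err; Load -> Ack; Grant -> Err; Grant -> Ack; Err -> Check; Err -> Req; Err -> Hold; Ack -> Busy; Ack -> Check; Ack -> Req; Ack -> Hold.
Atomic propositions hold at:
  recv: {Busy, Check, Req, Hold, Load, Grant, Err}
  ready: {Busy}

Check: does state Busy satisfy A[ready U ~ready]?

Sat(~ready) = {Check, Req, Hold, Load, Grant, Err, Ack}
A[ready U ~ready]: least fixpoint, start Z0 = Sat(~ready) = {Check, Req, Hold, Load, Grant, Err, Ack}, add states in Sat(ready) with every successor in Z. Already a fixed point.
Sat(A[ready U ~ready]) = {Check, Req, Hold, Load, Grant, Err, Ack}
Busy ∉ Sat(A[ready U ~ready]) = {Check, Req, Hold, Load, Grant, Err, Ack}, so the formula does not hold at Busy.

No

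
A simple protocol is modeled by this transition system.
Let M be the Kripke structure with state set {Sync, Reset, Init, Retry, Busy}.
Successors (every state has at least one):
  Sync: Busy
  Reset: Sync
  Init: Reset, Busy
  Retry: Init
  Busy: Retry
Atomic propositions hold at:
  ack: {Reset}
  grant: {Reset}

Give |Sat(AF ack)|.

AF ack: least fixpoint, start Z0 = {Reset}, add states with every successor in Z. Already a fixed point.
Sat(AF ack) = {Reset}
|Sat(AF ack)| = |{Reset}| = 1.

1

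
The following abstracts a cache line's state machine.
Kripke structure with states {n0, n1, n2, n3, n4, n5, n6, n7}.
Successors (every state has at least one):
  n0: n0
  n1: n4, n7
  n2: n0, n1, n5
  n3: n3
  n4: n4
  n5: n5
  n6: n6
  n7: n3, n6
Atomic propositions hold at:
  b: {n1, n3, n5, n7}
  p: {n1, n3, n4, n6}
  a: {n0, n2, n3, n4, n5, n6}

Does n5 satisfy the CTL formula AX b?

Yes

Sat(AX b) = {s : every successor in {n1, n3, n5, n7}} = {n3, n5}
n5 ∈ Sat(AX b) = {n3, n5}, so the formula holds at n5.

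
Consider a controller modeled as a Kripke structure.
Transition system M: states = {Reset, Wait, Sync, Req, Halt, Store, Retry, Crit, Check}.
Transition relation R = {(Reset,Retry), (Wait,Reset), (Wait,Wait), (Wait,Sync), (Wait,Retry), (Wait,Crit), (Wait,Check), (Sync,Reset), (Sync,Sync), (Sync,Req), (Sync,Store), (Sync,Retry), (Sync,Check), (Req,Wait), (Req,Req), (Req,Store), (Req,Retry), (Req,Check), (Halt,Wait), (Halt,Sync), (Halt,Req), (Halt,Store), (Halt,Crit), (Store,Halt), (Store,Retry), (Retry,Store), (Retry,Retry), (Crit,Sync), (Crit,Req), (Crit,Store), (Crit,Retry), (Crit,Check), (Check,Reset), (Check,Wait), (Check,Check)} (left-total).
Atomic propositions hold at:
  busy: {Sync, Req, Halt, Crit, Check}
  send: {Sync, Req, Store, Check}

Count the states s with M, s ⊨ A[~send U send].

Sat(~send) = {Reset, Wait, Halt, Retry, Crit}
A[~send U send]: least fixpoint, start Z0 = Sat(send) = {Sync, Req, Store, Check}, add states in Sat(~send) with every successor in Z. Already a fixed point.
Sat(A[~send U send]) = {Sync, Req, Store, Check}
|Sat(A[~send U send])| = |{Sync, Req, Store, Check}| = 4.

4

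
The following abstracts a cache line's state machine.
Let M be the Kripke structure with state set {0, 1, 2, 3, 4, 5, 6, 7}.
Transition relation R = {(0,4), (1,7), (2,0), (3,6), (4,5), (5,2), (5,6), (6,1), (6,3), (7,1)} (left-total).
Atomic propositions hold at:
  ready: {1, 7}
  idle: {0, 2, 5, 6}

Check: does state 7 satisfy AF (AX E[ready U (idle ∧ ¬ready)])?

Sat(¬ready) = {0, 2, 3, 4, 5, 6}
Sat(idle ∧ ¬ready) = {0, 2, 5, 6}
E[ready U (idle ∧ ¬ready)]: least fixpoint, start Z0 = Sat((idle ∧ ¬ready)) = {0, 2, 5, 6}, add states in Sat(ready) with some successor in Z. Already a fixed point.
Sat(E[ready U (idle ∧ ¬ready)]) = {0, 2, 5, 6}
Sat(AX E[ready U (idle ∧ ¬ready)]) = {s : every successor in {0, 2, 5, 6}} = {2, 3, 4, 5}
AF (AX E[ready U (idle ∧ ¬ready)]): least fixpoint, start Z0 = {2, 3, 4, 5}, add states with every successor in Z. Z1 = {0, 2, 3, 4, 5}; fixed.
Sat(AF (AX E[ready U (idle ∧ ¬ready)])) = {0, 2, 3, 4, 5}
7 ∉ Sat(AF (AX E[ready U (idle ∧ ¬ready)])) = {0, 2, 3, 4, 5}, so the formula does not hold at 7.

No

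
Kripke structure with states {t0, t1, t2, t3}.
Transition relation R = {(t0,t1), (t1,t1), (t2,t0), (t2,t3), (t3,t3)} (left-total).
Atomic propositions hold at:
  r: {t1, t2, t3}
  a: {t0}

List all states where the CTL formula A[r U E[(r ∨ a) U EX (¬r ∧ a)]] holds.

{t2}

Sat(r ∨ a) = {t0, t1, t2, t3}
Sat(¬r) = {t0}
Sat(¬r ∧ a) = {t0}
Sat(EX (¬r ∧ a)) = {s : some successor in {t0}} = {t2}
E[(r ∨ a) U EX (¬r ∧ a)]: least fixpoint, start Z0 = Sat(EX (¬r ∧ a)) = {t2}, add states in Sat(r ∨ a) with some successor in Z. Already a fixed point.
Sat(E[(r ∨ a) U EX (¬r ∧ a)]) = {t2}
A[r U E[(r ∨ a) U EX (¬r ∧ a)]]: least fixpoint, start Z0 = Sat(E[(r ∨ a) U EX (¬r ∧ a)]) = {t2}, add states in Sat(r) with every successor in Z. Already a fixed point.
Sat(A[r U E[(r ∨ a) U EX (¬r ∧ a)]]) = {t2}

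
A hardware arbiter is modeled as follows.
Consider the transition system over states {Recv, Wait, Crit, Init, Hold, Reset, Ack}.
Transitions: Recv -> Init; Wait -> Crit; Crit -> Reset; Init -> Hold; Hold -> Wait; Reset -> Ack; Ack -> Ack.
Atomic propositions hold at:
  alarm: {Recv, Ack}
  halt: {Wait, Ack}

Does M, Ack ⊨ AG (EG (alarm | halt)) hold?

Sat(alarm | halt) = {Recv, Wait, Ack}
EG (alarm | halt): greatest fixpoint, start Z0 = {Recv, Wait, Ack}, keep only states in Sat with some successor in Z. Z1 = {Ack}; fixed.
Sat(EG (alarm | halt)) = {Ack}
AG (EG (alarm | halt)): greatest fixpoint, start Z0 = {Ack}, keep only states in Sat with every successor in Z. Already a fixed point.
Sat(AG (EG (alarm | halt))) = {Ack}
Ack ∈ Sat(AG (EG (alarm | halt))) = {Ack}, so the formula holds at Ack.

Yes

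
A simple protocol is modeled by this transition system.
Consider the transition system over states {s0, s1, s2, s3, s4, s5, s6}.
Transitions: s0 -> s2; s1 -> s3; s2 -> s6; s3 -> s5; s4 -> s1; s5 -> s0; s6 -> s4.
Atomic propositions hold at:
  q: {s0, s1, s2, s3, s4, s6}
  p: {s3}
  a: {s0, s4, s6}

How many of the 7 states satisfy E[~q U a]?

4

Sat(~q) = {s5}
E[~q U a]: least fixpoint, start Z0 = Sat(a) = {s0, s4, s6}, add states in Sat(~q) with some successor in Z. Z1 = {s0, s4, s5, s6}; fixed.
Sat(E[~q U a]) = {s0, s4, s5, s6}
|Sat(E[~q U a])| = |{s0, s4, s5, s6}| = 4.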